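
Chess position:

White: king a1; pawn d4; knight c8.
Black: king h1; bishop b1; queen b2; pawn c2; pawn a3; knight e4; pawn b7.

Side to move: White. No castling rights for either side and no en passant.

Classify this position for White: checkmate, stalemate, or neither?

White to move; white king on a1.
In check: yes, from the black queen on b2.
King squares — b1: attacked by Qb2; a2: attacked by Bb1; b2: attacked by Pa3.
Legal moves for White: none.
In check with no legal moves → checkmate.

checkmate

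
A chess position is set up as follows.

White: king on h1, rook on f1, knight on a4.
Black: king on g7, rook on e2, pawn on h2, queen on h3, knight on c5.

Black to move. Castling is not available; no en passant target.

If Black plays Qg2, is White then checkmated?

After Qg2: white king on h1; in check: yes, from the black queen on g2.
King squares — g1: attacked by Qg2; g2: attacked by Re2; h2: attacked by Qg2.
White has no legal moves → checkmate.

yes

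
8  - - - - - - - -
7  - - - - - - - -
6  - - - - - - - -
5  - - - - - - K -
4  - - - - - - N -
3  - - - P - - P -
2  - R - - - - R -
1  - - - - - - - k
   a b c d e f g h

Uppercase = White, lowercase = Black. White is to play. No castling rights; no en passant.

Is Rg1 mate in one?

After Rg1: black king on h1; in check: yes, from the white rook on g1.
Black has 1 legal reply: Kxg1.
In check but a legal move exists → not checkmate.

no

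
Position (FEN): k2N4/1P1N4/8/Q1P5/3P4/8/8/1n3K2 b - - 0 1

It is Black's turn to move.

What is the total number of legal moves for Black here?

0

Black to move; king on a8.
In check: yes, from the white queen on a5 and the white pawn on b7.
Legal moves: none.
Count: 0.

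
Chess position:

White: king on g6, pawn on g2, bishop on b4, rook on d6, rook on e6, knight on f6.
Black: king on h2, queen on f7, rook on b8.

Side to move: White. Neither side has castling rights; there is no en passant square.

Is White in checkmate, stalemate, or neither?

White to move; white king on g6.
In check: yes, from the black queen on f7.
King squares — f5: available; g5: available; h5: attacked by Qf7; f6: own knight; h6: available; f7: available; g7: attacked by Qf7; h7: attacked by Qf7.
Legal moves for White: Kxf7, Kh6, Kg5, Kf5.
White is in check but has 4 legal moves → neither.

neither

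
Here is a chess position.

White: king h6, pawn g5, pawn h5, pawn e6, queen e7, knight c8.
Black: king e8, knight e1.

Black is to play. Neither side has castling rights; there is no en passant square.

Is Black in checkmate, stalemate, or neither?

Black to move; black king on e8.
In check: yes, from the white queen on e7.
King squares — d7: attacked by Pe6; e7: attacked by Nc8; f7: attacked by Pe6; d8: attacked by Qe7; f8: attacked by Qe7.
Legal moves for Black: none.
In check with no legal moves → checkmate.

checkmate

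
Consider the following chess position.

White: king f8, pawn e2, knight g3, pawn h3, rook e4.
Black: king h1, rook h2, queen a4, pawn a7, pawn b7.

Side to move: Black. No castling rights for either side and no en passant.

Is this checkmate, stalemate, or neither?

Black to move; black king on h1.
In check: yes, from the white knight on g3.
Legal moves for Black: Kg2, Kg1.
Black is in check but has 2 legal moves → neither.

neither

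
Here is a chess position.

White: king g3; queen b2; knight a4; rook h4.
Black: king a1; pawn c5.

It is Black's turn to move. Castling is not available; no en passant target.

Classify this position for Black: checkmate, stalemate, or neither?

checkmate

Black to move; black king on a1.
In check: yes, from the white queen on b2.
King squares — b1: attacked by Qb2; a2: attacked by Qb2; b2: attacked by Na4.
Legal moves for Black: none.
In check with no legal moves → checkmate.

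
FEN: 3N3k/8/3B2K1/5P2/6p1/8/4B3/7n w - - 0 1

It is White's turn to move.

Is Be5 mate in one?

After Be5: black king on h8; in check: yes, from the white bishop on e5.
Black has 1 legal reply: Kg8.
In check but a legal move exists → not checkmate.

no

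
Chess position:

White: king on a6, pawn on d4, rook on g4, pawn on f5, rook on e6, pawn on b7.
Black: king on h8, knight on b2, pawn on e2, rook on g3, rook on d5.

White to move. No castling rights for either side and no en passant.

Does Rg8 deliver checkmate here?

After Rg8: black king on h8; in check: yes, from the white rook on g8.
Black has 3 legal replies: Kxg8, Kh7, Rxg8.
In check but a legal move exists → not checkmate.

no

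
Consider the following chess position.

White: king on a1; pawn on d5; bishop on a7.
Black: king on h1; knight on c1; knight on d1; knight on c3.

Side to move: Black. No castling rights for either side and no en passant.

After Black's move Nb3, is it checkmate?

yes

After Nb3: white king on a1; in check: yes, from the black knight on b3.
King squares — b1: attacked by Nc3; a2: attacked by Nc3; b2: attacked by Nd1.
White has no legal moves → checkmate.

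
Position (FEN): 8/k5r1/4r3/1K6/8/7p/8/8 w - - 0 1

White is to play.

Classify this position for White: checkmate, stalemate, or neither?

White to move; white king on b5.
In check: no.
Legal moves for White: Kc5, Ka5, Kc4, Kb4, Ka4.
White has 5 legal moves and is not in check → neither.

neither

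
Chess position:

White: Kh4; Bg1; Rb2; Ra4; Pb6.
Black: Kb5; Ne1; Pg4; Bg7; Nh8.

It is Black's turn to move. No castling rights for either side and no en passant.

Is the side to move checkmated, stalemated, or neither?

Black to move; black king on b5.
In check: yes, from the white rook on b2.
Legal moves for Black: Kc6, Kxa4, Bxb2.
Black is in check but has 3 legal moves → neither.

neither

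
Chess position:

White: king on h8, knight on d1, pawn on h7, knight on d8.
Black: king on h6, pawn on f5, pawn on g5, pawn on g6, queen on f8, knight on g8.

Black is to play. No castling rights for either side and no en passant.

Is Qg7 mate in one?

After Qg7: white king on h8; in check: yes, from the black queen on g7.
King squares — g7: attacked by Kh6; h7: own pawn; g8: attacked by Qg7.
White has no legal moves → checkmate.

yes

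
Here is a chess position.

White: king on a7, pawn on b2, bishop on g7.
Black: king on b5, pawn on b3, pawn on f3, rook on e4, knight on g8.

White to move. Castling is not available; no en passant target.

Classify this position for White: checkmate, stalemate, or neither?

White to move; white king on a7.
In check: no.
Legal moves for White: Bh8, Bf8, Bh6, Bf6, Be5, Bd4, Bc3, Kb8, Ka8, Kb7.
White has 10 legal moves and is not in check → neither.

neither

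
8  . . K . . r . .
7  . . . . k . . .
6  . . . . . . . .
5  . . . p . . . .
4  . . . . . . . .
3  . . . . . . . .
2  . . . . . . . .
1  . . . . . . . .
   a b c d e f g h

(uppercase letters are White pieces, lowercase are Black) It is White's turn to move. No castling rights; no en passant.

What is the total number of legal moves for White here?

White to move; king on c8.
In check: yes, from the black rook on f8.
Legal moves: Kc7, Kb7.
Count: 2.

2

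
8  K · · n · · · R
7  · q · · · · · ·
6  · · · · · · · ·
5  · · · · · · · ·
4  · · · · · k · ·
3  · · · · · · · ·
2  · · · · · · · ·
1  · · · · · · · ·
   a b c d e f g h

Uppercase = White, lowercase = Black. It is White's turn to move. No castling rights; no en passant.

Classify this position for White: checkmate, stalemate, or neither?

White to move; white king on a8.
In check: yes, from the black queen on b7.
King squares — a7: attacked by Qb7; b7: attacked by Nd8; b8: attacked by Qb7.
Legal moves for White: none.
In check with no legal moves → checkmate.

checkmate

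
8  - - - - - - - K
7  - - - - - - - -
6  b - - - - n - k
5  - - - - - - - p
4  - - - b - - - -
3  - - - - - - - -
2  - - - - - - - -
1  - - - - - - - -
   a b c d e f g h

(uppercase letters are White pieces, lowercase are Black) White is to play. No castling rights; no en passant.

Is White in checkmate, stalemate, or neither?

White to move; white king on h8.
In check: no.
King squares — g7: attacked by Kh6; h7: attacked by Nf6; g8: attacked by Nf6.
Legal moves for White: none.
Not in check and no legal moves → stalemate.

stalemate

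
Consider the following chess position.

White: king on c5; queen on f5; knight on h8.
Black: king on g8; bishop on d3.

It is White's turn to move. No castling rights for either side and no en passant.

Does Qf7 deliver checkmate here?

no

After Qf7: black king on g8; in check: yes, from the white queen on f7.
Black has 1 legal reply: Kxh8.
In check but a legal move exists → not checkmate.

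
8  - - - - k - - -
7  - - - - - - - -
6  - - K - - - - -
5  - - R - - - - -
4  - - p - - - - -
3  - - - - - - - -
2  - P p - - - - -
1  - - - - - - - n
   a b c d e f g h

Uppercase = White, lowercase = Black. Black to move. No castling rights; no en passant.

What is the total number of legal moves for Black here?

Black to move; king on e8.
In check: no.
Legal moves: Kf8, Kd8, Kf7, Ke7, Ng3, Nf2, c3, c1=Q, c1=R, c1=B, c1=N.
Count: 11.

11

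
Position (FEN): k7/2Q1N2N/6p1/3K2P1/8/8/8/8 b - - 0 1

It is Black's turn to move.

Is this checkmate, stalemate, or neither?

stalemate

Black to move; black king on a8.
In check: no.
King squares — a7: attacked by Qc7; b7: attacked by Qc7; b8: attacked by Qc7.
Legal moves for Black: none.
Not in check and no legal moves → stalemate.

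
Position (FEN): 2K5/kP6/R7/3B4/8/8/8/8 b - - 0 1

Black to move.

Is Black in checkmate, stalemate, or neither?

neither

Black to move; black king on a7.
In check: yes, from the white rook on a6.
Legal moves for Black: Kxa6.
Black is in check but has 1 legal move → neither.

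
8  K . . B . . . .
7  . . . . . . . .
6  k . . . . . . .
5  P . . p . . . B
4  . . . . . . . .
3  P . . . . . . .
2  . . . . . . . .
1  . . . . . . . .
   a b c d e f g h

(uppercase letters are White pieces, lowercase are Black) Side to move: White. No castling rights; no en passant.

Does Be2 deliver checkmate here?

yes

After Be2: black king on a6; in check: yes, from the white bishop on e2.
King squares — a5: attacked by Bd8; b5: attacked by Be2; b6: attacked by Pa5; a7: attacked by Ka8; b7: attacked by Ka8.
Black has no legal moves → checkmate.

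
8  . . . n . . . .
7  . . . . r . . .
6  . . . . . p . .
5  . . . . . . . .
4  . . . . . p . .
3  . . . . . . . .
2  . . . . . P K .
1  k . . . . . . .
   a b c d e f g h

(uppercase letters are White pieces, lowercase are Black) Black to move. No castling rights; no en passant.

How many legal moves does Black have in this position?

Black to move; king on a1.
In check: no.
Legal moves: Nf7, Nb7, Ne6, Nc6, Re8, Rh7, Rg7+, Rf7, Rd7, Rc7, Rb7, Ra7, Re6, Re5, Re4, Re3, Re2, Re1, Kb2, Ka2, Kb1, f5, f3+.
Count: 23.

23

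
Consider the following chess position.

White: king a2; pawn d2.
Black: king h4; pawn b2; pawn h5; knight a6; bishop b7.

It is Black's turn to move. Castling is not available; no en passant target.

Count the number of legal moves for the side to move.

Black to move; king on h4.
In check: no.
Legal moves: Bc8, Ba8, Bc6, Bd5+, Be4, Bf3, Bg2, Bh1, Nb8, Nc7, Nc5, Nb4+, Kg5, Kg4, Kh3, Kg3, b1=Q+, b1=R, b1=B+, b1=N.
Count: 20.

20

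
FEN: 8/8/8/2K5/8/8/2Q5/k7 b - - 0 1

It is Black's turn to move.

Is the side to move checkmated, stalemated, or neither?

stalemate

Black to move; black king on a1.
In check: no.
King squares — b1: attacked by Qc2; a2: attacked by Qc2; b2: attacked by Qc2.
Legal moves for Black: none.
Not in check and no legal moves → stalemate.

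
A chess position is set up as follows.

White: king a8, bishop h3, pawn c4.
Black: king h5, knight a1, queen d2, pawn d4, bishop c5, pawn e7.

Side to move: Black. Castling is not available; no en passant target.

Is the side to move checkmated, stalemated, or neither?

Black to move; black king on h5.
In check: no.
Legal moves for Black include: Kh6, Kg6, Kg5, Kh4, Ba7, Bd6, Bb6, Bb4, Ba3, Qh6, Qg5, Qa5+, Qf4, Qb4, Qe3, Qd3, Qc3, Qh2, ... (list truncated; more exist).
Black has legal moves and is not in check → neither.

neither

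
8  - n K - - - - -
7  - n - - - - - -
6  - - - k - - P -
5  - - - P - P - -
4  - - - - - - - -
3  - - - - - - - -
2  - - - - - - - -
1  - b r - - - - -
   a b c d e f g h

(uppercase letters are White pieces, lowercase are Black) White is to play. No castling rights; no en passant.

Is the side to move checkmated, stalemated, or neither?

neither

White to move; white king on c8.
In check: yes, from the black rook on c1.
King squares — b7: available; c7: attacked by Rc1; d7: attacked by Kd6; b8: available; d8: attacked by Nb7.
Legal moves for White: Kxb8, Kxb7.
White is in check but has 2 legal moves → neither.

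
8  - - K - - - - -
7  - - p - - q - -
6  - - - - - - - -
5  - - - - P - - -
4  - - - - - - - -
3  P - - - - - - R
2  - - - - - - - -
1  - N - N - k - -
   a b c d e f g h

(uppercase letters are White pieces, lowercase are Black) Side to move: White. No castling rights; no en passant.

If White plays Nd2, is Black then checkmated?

After Nd2: black king on f1; in check: yes, from the white knight on d2.
Black has 4 legal replies: Kg2, Ke2, Kg1, Ke1.
In check but a legal move exists → not checkmate.

no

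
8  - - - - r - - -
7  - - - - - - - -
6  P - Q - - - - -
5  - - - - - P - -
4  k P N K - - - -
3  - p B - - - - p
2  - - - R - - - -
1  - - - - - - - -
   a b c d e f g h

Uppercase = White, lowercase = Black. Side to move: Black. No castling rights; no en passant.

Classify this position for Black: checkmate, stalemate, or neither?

Black to move; black king on a4.
In check: yes, from the white queen on c6.
King squares — a3: attacked by Nc4; b3: own pawn; b4: attacked by Bc3; a5: attacked by Pb4; b5: attacked by Qc6.
Legal moves for Black: none.
In check with no legal moves → checkmate.

checkmate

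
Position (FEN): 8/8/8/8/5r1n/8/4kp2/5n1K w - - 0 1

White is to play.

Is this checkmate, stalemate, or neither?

White to move; white king on h1.
In check: no.
King squares — g1: attacked by Pf2; g2: attacked by Nh4; h2: attacked by Nf1.
Legal moves for White: none.
Not in check and no legal moves → stalemate.

stalemate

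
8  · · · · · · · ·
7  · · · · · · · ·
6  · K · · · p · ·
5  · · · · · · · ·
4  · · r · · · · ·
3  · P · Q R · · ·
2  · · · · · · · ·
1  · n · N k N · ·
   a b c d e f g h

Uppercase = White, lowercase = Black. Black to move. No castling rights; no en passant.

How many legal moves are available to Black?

0

Black to move; king on e1.
In check: yes, from the white rook on e3.
Legal moves: none.
Count: 0.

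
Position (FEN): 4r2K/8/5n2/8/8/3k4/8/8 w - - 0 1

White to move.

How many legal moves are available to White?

1

White to move; king on h8.
In check: yes, from the black rook on e8.
Legal moves: Kg7.
Count: 1.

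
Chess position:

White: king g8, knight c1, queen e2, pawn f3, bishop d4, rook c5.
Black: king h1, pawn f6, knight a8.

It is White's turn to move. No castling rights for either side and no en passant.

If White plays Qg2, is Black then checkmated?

After Qg2: black king on h1; in check: yes, from the white queen on g2.
Black has 1 legal reply: Kxg2.
In check but a legal move exists → not checkmate.

no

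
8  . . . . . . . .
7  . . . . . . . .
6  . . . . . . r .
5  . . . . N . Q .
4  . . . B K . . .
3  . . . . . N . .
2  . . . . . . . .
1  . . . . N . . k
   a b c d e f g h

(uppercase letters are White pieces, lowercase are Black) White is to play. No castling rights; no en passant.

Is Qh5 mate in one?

yes

After Qh5: black king on h1; in check: yes, from the white queen on h5.
King squares — g1: attacked by Nf3; g2: attacked by Ne1; h2: attacked by Nf3.
Black has no legal moves → checkmate.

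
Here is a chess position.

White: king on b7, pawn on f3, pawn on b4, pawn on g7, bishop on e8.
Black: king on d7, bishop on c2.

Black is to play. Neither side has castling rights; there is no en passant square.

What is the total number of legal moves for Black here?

5

Black to move; king on d7.
In check: yes, from the white bishop on e8.
Legal moves: Kxe8, Kd8, Ke7, Ke6, Kd6.
Count: 5.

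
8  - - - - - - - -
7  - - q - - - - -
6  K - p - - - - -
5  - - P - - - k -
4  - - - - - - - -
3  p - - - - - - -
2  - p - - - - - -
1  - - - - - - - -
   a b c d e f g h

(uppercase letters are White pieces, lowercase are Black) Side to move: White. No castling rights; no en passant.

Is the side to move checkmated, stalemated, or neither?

stalemate

White to move; white king on a6.
In check: no.
King squares — a5: attacked by Qc7; b5: attacked by Pc6; b6: attacked by Qc7; a7: attacked by Qc7; b7: attacked by Qc7.
Legal moves for White: none.
Not in check and no legal moves → stalemate.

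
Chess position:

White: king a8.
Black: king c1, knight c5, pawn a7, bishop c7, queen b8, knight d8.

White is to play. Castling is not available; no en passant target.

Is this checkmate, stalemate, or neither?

checkmate

White to move; white king on a8.
In check: yes, from the black queen on b8.
King squares — a7: attacked by Qb8; b7: attacked by Nc5; b8: attacked by Bc7.
Legal moves for White: none.
In check with no legal moves → checkmate.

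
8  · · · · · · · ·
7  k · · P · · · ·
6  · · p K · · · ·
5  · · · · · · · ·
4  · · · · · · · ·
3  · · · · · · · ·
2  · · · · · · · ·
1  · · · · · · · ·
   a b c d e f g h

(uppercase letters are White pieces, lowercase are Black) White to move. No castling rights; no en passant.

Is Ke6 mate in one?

After Ke6: black king on a7; in check: no.
Black is not in check, so this cannot be checkmate.

no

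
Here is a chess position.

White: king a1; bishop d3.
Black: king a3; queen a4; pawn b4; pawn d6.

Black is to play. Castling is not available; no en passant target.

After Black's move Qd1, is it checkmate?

no

After Qd1: white king on a1; in check: yes, from the black queen on d1.
White has 1 legal reply: Bb1.
In check but a legal move exists → not checkmate.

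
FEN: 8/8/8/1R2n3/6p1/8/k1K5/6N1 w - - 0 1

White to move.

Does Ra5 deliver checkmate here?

yes

After Ra5: black king on a2; in check: yes, from the white rook on a5.
King squares — a1: attacked by Ra5; b1: attacked by Kc2; b2: attacked by Kc2; a3: attacked by Ra5; b3: attacked by Kc2.
Black has no legal moves → checkmate.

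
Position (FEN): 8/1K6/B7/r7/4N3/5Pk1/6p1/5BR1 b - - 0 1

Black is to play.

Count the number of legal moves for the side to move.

Black to move; king on g3.
In check: yes, from the white knight on e4.
Legal moves: Kh4, Kf4, Kh3, Kxf3, Kh2.
Count: 5.

5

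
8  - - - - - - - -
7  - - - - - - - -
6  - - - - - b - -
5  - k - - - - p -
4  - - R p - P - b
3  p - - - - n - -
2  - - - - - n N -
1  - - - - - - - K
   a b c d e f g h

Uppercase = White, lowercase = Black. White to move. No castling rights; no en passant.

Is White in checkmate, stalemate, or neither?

checkmate

White to move; white king on h1.
In check: yes, from the black knight on f2.
King squares — g1: attacked by Nf3; g2: own knight; h2: attacked by Nf3.
Legal moves for White: none.
In check with no legal moves → checkmate.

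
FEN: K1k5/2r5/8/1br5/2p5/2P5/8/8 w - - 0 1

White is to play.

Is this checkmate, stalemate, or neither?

stalemate

White to move; white king on a8.
In check: no.
King squares — a7: attacked by Rc7; b7: attacked by Rc7; b8: attacked by Kc8.
Legal moves for White: none.
Not in check and no legal moves → stalemate.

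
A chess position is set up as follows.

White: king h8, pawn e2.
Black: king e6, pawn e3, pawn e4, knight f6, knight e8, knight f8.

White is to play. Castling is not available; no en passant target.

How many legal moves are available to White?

White to move; king on h8.
In check: no.
Legal moves: none.
Count: 0.

0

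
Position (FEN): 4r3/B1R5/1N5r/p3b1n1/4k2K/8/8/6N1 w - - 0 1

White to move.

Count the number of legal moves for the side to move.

2

White to move; king on h4.
In check: yes, from the black rook on h6.
Legal moves: Kxg5, Kg4.
Count: 2.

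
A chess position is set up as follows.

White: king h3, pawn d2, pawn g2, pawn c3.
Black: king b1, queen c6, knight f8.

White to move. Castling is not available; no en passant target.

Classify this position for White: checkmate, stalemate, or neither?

neither

White to move; white king on h3.
In check: no.
Legal moves for White: Kh4, Kg4, Kg3, Kh2, c4, g3, d3, g4, d4.
White has 9 legal moves and is not in check → neither.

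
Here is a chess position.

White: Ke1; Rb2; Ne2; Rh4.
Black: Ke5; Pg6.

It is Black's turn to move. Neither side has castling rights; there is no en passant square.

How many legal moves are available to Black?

6

Black to move; king on e5.
In check: no.
Legal moves: Kf6, Ke6, Kd6, Kf5, Kd5, g5.
Count: 6.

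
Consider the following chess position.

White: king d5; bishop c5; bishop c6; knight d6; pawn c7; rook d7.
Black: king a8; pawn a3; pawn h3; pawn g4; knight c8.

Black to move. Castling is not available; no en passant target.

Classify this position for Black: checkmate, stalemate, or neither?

checkmate

Black to move; black king on a8.
In check: yes, from the white bishop on c6.
King squares — a7: attacked by Bc5; b7: attacked by Bc6; b8: attacked by Pc7.
Legal moves for Black: none.
In check with no legal moves → checkmate.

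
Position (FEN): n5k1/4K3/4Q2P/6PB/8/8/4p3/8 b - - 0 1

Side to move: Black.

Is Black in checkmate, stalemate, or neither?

neither

Black to move; black king on g8.
In check: yes, from the white queen on e6.
King squares — f7: attacked by Bh5; g7: attacked by Ph6; h7: available; f8: attacked by Ke7; h8: available.
Legal moves for Black: Kh8, Kh7.
Black is in check but has 2 legal moves → neither.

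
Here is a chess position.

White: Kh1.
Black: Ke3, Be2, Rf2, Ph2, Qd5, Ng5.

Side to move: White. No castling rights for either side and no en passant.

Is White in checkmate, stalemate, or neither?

White to move; white king on h1.
In check: yes, from the black queen on d5.
King squares — g1: attacked by Ph2; g2: attacked by Rf2; h2: attacked by Rf2.
Legal moves for White: none.
In check with no legal moves → checkmate.

checkmate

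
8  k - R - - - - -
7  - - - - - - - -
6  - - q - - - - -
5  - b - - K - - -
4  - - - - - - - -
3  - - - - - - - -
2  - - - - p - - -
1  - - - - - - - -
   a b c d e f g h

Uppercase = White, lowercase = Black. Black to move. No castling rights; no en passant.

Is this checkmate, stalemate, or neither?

Black to move; black king on a8.
In check: yes, from the white rook on c8.
King squares — a7: available; b7: available; b8: attacked by Rc8.
Legal moves for Black: Kb7, Ka7, Qxc8.
Black is in check but has 3 legal moves → neither.

neither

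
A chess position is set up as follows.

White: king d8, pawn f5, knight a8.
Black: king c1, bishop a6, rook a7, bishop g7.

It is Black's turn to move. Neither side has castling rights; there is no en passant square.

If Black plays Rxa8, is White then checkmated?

After Rxa8: white king on d8; in check: yes, from the black rook on a8.
White has 3 legal replies: Ke7, Kd7, Kc7.
In check but a legal move exists → not checkmate.

no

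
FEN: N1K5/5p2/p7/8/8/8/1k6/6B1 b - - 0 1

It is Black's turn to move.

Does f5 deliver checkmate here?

After f5: white king on c8; in check: no.
White is not in check, so this cannot be checkmate.

no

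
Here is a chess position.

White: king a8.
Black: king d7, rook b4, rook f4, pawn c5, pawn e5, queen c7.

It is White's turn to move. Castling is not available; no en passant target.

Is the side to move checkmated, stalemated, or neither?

White to move; white king on a8.
In check: no.
King squares — a7: attacked by Qc7; b7: attacked by Rb4; b8: attacked by Rb4.
Legal moves for White: none.
Not in check and no legal moves → stalemate.

stalemate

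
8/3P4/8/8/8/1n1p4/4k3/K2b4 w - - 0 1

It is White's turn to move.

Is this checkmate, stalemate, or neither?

neither

White to move; white king on a1.
In check: yes, from the black knight on b3.
King squares — b1: available; a2: available; b2: available.
Legal moves for White: Kb2, Ka2, Kb1.
White is in check but has 3 legal moves → neither.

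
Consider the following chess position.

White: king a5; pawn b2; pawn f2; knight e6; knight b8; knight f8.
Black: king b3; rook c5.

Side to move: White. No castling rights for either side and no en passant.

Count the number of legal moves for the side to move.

White to move; king on a5.
In check: yes, from the black rook on c5.
Legal moves: Kb6, Ka6, Nxc5+.
Count: 3.

3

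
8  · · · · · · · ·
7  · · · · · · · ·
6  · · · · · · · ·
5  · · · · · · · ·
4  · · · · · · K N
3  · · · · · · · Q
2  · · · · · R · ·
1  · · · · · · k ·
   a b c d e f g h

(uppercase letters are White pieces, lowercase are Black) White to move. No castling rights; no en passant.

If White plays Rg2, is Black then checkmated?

no

After Rg2: black king on g1; in check: yes, from the white rook on g2.
Black has 1 legal reply: Kf1.
In check but a legal move exists → not checkmate.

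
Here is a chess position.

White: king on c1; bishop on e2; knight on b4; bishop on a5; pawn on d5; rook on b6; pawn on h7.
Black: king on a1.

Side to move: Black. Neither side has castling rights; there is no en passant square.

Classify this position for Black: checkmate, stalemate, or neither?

stalemate

Black to move; black king on a1.
In check: no.
King squares — b1: attacked by Kc1; a2: attacked by Nb4; b2: attacked by Kc1.
Legal moves for Black: none.
Not in check and no legal moves → stalemate.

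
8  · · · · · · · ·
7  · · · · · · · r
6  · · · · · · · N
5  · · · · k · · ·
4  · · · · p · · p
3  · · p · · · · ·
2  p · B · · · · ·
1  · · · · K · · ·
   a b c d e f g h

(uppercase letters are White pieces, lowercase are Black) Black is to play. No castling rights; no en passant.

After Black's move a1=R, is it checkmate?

After a1=R: white king on e1; in check: yes, from the black rook on a1.
White has 4 legal replies: Kf2, Ke2, Bd1, Bb1.
In check but a legal move exists → not checkmate.

no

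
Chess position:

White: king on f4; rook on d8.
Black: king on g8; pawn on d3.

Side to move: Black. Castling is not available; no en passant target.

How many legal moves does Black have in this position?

Black to move; king on g8.
In check: yes, from the white rook on d8.
Legal moves: Kh7, Kg7, Kf7.
Count: 3.

3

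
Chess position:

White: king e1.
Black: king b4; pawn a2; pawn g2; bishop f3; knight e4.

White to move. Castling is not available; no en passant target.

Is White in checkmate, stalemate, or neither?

stalemate

White to move; white king on e1.
In check: no.
King squares — d1: attacked by Bf3; f1: attacked by Pg2; d2: attacked by Ne4; e2: attacked by Bf3; f2: attacked by Ne4.
Legal moves for White: none.
Not in check and no legal moves → stalemate.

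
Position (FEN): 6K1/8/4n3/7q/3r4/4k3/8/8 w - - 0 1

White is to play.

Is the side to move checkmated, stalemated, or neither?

stalemate

White to move; white king on g8.
In check: no.
King squares — f7: attacked by Qh5; g7: attacked by Ne6; h7: attacked by Qh5; f8: attacked by Ne6; h8: attacked by Qh5.
Legal moves for White: none.
Not in check and no legal moves → stalemate.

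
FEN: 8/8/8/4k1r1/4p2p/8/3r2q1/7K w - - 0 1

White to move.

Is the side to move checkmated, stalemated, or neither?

checkmate

White to move; white king on h1.
In check: yes, from the black queen on g2.
King squares — g1: attacked by Qg2; g2: attacked by Rd2; h2: attacked by Qg2.
Legal moves for White: none.
In check with no legal moves → checkmate.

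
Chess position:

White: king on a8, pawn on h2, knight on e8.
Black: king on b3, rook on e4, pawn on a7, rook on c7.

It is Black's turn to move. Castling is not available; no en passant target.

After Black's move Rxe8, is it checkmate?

After Rxe8: white king on a8; in check: yes, from the black rook on e8.
King squares — a7: attacked by Rc7; b7: attacked by Rc7; b8: attacked by Re8.
White has no legal moves → checkmate.

yes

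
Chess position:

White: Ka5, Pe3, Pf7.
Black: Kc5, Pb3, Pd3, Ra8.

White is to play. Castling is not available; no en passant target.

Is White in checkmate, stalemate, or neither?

White to move; white king on a5.
In check: yes, from the black rook on a8.
King squares — a4: attacked by Ra8; b4: attacked by Kc5; b5: attacked by Kc5; a6: attacked by Ra8; b6: attacked by Kc5.
Legal moves for White: none.
In check with no legal moves → checkmate.

checkmate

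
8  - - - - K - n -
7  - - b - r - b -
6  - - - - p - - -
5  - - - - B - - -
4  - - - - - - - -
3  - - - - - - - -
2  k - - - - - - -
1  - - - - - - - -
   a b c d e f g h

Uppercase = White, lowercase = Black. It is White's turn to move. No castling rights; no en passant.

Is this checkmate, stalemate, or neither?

checkmate

White to move; white king on e8.
In check: yes, from the black rook on e7.
King squares — d7: attacked by Re7; e7: attacked by Ng8; f7: attacked by Re7; d8: attacked by Bc7; f8: attacked by Bg7.
Legal moves for White: none.
In check with no legal moves → checkmate.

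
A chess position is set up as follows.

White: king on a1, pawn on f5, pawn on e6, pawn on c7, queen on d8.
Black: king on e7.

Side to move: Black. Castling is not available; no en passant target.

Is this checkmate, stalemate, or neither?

Black to move; black king on e7.
In check: yes, from the white queen on d8.
King squares — d6: attacked by Qd8; e6: attacked by Pf5; f6: attacked by Qd8; d7: attacked by Pe6; f7: attacked by Pe6; d8: attacked by Pc7; e8: attacked by Qd8; f8: attacked by Qd8.
Legal moves for Black: none.
In check with no legal moves → checkmate.

checkmate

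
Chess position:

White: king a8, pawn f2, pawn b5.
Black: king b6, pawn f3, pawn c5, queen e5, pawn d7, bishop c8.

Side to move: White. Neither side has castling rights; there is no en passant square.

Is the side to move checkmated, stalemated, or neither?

White to move; white king on a8.
In check: no.
King squares — a7: attacked by Kb6; b7: attacked by Kb6; b8: attacked by Qe5.
Legal moves for White: none.
Not in check and no legal moves → stalemate.

stalemate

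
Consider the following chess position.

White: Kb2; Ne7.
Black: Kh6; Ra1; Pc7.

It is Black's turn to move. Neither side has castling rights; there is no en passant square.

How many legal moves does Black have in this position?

20

Black to move; king on h6.
In check: no.
Legal moves: Kh7, Kg7, Kh5, Kg5, Ra8, Ra7, Ra6, Ra5, Ra4, Ra3, Ra2+, Rh1, Rg1, Rf1, Re1, Rd1, Rc1, Rb1+, c6, c5.
Count: 20.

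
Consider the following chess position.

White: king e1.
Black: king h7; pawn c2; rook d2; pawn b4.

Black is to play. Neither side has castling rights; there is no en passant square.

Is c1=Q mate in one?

After c1=Q: white king on e1; in check: yes, from the black queen on c1.
King squares — d1: attacked by Qc1; f1: attacked by Qc1; d2: attacked by Qc1; e2: attacked by Rd2; f2: attacked by Rd2.
White has no legal moves → checkmate.

yes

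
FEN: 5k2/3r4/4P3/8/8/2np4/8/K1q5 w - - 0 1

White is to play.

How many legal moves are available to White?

0

White to move; king on a1.
In check: yes, from the black queen on c1.
Legal moves: none.
Count: 0.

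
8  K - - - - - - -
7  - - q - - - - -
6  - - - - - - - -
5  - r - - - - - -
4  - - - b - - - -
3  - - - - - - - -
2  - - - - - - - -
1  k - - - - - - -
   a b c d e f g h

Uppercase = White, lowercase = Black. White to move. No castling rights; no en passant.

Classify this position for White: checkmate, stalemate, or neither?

stalemate

White to move; white king on a8.
In check: no.
King squares — a7: attacked by Bd4; b7: attacked by Rb5; b8: attacked by Rb5.
Legal moves for White: none.
Not in check and no legal moves → stalemate.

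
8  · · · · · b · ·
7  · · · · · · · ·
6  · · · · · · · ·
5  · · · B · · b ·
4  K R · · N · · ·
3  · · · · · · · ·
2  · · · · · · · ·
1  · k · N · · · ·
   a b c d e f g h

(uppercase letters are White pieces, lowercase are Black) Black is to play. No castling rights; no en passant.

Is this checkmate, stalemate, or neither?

Black to move; black king on b1.
In check: yes, from the white rook on b4.
King squares — a1: available; c1: available; a2: attacked by Bd5; b2: attacked by Nd1; c2: available.
Legal moves for Black: Kc2, Kc1, Ka1, Bxb4.
Black is in check but has 4 legal moves → neither.

neither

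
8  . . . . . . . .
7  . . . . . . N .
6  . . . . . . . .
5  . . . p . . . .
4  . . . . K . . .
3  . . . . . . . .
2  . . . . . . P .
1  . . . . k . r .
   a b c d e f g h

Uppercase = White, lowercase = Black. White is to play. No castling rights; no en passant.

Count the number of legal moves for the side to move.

8

White to move; king on e4.
In check: yes, from the black pawn on d5.
Legal moves: Kf5, Ke5, Kxd5, Kf4, Kd4, Kf3, Ke3, Kd3.
Count: 8.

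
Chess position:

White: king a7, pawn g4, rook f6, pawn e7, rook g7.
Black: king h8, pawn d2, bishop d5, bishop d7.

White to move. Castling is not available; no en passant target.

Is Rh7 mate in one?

no

After Rh7: black king on h8; in check: yes, from the white rook on h7.
Black has 2 legal replies: Kg8, Kxh7.
In check but a legal move exists → not checkmate.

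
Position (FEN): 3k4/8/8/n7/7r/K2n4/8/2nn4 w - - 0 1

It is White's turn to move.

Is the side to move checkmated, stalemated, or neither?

stalemate

White to move; white king on a3.
In check: no.
King squares — a2: attacked by Nc1; b2: attacked by Nd1; b3: attacked by Nc1; a4: attacked by Rh4; b4: attacked by Nd3.
Legal moves for White: none.
Not in check and no legal moves → stalemate.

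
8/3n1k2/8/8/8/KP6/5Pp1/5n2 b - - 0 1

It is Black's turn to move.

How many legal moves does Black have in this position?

22

Black to move; king on f7.
In check: no.
Legal moves: Kg8, Kf8, Ke8, Kg7, Ke7, Kg6, Kf6, Ke6, Nf8, Nb8, Nf6, Nb6, Ne5, Nc5, Ng3, Ne3, Nh2, Nd2, g1=Q, g1=R, g1=B, g1=N.
Count: 22.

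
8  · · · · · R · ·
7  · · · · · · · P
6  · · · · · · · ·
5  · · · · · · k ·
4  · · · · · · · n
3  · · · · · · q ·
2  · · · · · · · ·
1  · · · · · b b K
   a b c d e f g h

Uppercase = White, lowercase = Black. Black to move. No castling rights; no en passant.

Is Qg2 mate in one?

After Qg2: white king on h1; in check: yes, from the black queen on g2.
King squares — g1: attacked by Qg2; g2: attacked by Bf1; h2: attacked by Bg1.
White has no legal moves → checkmate.

yes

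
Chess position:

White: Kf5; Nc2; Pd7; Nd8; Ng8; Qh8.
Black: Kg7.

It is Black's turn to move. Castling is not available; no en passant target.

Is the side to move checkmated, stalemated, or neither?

Black to move; black king on g7.
In check: yes, from the white queen on h8.
Legal moves for Black: Kxh8, Kf8.
Black is in check but has 2 legal moves → neither.

neither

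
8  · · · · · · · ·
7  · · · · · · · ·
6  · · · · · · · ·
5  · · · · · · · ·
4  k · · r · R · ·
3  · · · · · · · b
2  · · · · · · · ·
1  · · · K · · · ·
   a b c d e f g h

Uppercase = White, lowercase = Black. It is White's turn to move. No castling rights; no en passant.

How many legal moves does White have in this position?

White to move; king on d1.
In check: yes, from the black rook on d4.
Legal moves: Ke2, Kc2, Ke1, Kc1, Rxd4+.
Count: 5.

5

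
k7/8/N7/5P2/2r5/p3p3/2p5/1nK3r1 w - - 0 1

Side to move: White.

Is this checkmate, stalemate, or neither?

checkmate

White to move; white king on c1.
In check: yes, from the black rook on g1.
King squares — b1: attacked by Rg1; d1: attacked by Rg1; b2: attacked by Pa3; c2: attacked by Rc4; d2: attacked by Nb1.
Legal moves for White: none.
In check with no legal moves → checkmate.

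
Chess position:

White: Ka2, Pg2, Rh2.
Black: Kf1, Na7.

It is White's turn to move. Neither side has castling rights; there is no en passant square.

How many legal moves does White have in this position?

White to move; king on a2.
In check: no.
Legal moves: Rh8, Rh7, Rh6, Rh5, Rh4, Rh3, Rh1+, Kb3, Ka3, Kb2, Kb1, Ka1, g3, g4.
Count: 14.

14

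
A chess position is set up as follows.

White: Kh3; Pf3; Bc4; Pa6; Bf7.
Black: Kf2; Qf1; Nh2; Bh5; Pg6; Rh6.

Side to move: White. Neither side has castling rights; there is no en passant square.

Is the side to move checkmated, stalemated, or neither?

neither

White to move; white king on h3.
In check: yes, from the black queen on f1.
King squares — g2: attacked by Qf1; h2: available; g3: attacked by Kf2; g4: attacked by Nh2; h4: available.
Legal moves for White: Kh4, Kxh2, Bxf1.
White is in check but has 3 legal moves → neither.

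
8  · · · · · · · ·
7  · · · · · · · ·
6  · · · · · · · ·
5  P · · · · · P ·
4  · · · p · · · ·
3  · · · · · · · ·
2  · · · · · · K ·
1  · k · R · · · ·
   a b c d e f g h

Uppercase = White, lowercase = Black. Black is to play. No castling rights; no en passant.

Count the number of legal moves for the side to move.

3

Black to move; king on b1.
In check: yes, from the white rook on d1.
Legal moves: Kc2, Kb2, Ka2.
Count: 3.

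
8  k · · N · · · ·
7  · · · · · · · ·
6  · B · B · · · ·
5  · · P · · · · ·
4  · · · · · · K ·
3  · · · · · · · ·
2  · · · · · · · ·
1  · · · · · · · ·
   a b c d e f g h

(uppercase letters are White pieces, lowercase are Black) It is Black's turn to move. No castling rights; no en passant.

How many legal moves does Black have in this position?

Black to move; king on a8.
In check: no.
Legal moves: none.
Count: 0.

0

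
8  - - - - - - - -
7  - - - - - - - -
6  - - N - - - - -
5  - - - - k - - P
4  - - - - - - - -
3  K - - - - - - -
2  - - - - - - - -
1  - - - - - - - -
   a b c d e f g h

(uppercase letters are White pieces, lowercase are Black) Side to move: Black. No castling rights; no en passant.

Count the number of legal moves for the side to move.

7

Black to move; king on e5.
In check: yes, from the white knight on c6.
Legal moves: Kf6, Ke6, Kd6, Kf5, Kd5, Kf4, Ke4.
Count: 7.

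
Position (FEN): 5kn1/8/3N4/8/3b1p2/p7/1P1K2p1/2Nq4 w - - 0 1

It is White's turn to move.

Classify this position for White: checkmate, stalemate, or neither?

White to move; white king on d2.
In check: yes, from the black queen on d1.
Legal moves for White: Kxd1.
White is in check but has 1 legal move → neither.

neither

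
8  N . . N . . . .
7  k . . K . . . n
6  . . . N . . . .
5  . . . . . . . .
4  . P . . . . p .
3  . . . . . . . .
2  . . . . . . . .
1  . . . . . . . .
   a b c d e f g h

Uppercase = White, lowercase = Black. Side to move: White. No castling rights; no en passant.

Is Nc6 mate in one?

no

After Nc6: black king on a7; in check: yes, from the white knight on c6.
Black has 2 legal replies: Kxa8, Ka6.
In check but a legal move exists → not checkmate.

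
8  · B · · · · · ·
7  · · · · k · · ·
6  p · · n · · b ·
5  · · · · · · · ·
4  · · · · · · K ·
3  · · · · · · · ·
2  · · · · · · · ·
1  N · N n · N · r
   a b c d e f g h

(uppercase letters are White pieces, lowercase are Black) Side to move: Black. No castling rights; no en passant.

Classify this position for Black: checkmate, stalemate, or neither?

Black to move; black king on e7.
In check: no.
Legal moves for Black include: Kf8, Ke8, Kd8, Kf7, Kd7, Kf6, Ke6, Be8, Bh7, Bf7, Bh5+, Bf5+, Be4, Bd3, Bc2, Bb1, Ne8, Nc8, ... (list truncated; more exist).
Black has legal moves and is not in check → neither.

neither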